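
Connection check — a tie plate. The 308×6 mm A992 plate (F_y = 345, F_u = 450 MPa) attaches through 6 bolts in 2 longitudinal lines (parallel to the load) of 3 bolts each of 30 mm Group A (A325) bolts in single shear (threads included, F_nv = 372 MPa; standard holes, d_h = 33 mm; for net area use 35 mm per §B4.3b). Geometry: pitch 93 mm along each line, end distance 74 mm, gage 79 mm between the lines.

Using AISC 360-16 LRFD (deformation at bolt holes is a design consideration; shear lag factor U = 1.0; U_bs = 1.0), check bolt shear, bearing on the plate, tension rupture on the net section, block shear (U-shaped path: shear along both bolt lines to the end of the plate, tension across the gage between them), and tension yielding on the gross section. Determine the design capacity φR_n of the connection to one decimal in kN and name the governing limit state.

Bolt shear: A_b = π(30)²/4 = 706.86 mm². φR_n = 0.75 × 372 × 706.86 × 6 × 1 = 1183.3 kN.
Bearing (6 mm plate, F_u = 450 MPa): end bolts L_c = 74 − 33/2 = 57.5, R_n = min(1.2×57.5×6×450, 2.4×30×6×450) = 186.3 kN/bolt; interior L_c = 93 − 33 = 60, R_n = 194.4 kN/bolt. φR_n = 0.75 × (2×186.3 + 4×194.4) = 862.7 kN.
Tension rupture (net): A_n = (308 − 2×35)×6 = 1428 mm² (U = 1.0, A_e = A_n). φR_n = 0.75 × 450 × 1428 = 482.0 kN.
Block shear: shear path 2×[74+2×93] = 2×260 mm, A_gv = 3120, A_nv = 2×(260 − 2.5×35)×6 = 2070 mm²; tension across gage: (79 − 1×35)×6 = 264 mm². R_n = min(0.6×450×2070, 0.6×345×3120) + 1.0×450×264 = min(558.9, 645.84) + 118.8 = 677.7 kN. φR_n = 0.75 × 677.7 = 508.3 kN.
Tension yield (gross): A_g = 308×6 = 1848 mm². φR_n = 0.90 × 345 × 1848 = 573.8 kN.
Governing: min(1183.3, 862.7, 482.0, 508.3, 573.8) = 482.0 kN → net-section rupture.

482.0 kN (net-section rupture governs)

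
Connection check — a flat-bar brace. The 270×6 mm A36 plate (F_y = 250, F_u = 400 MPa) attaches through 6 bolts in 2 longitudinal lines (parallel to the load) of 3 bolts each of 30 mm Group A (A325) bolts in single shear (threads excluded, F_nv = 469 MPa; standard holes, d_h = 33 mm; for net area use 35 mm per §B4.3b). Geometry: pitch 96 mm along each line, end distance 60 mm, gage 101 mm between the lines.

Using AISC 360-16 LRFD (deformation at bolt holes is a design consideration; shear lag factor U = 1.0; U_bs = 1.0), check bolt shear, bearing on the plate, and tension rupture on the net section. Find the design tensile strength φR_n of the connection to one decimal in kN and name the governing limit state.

360.0 kN (net-section rupture governs)

Bolt shear: A_b = π(30)²/4 = 706.86 mm². φR_n = 0.75 × 469 × 706.86 × 6 × 1 = 1491.8 kN.
Bearing (6 mm plate, F_u = 400 MPa): end bolts L_c = 60 − 33/2 = 43.5, R_n = min(1.2×43.5×6×400, 2.4×30×6×400) = 125.28 kN/bolt; interior L_c = 96 − 33 = 63, R_n = 172.8 kN/bolt. φR_n = 0.75 × (2×125.28 + 4×172.8) = 706.3 kN.
Tension rupture (net): A_n = (270 − 2×35)×6 = 1200 mm² (U = 1.0, A_e = A_n). φR_n = 0.75 × 400 × 1200 = 360.0 kN.
Governing: min(1491.8, 706.3, 360.0) = 360.0 kN → net-section rupture.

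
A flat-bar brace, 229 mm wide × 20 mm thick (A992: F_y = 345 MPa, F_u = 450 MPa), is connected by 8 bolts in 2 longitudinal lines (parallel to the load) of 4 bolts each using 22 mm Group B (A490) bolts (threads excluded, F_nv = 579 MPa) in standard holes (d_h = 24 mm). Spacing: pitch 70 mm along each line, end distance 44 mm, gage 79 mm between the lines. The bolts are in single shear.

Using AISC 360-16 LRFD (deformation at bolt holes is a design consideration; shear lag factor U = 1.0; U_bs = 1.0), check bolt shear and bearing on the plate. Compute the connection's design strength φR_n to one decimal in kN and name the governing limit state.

Bolt shear: A_b = π(22)²/4 = 380.13 mm². φR_n = 0.75 × 579 × 380.13 × 8 × 1 = 1320.6 kN.
Bearing (20 mm plate, F_u = 450 MPa): end bolts L_c = 44 − 24/2 = 32, R_n = min(1.2×32×20×450, 2.4×22×20×450) = 345.6 kN/bolt; interior L_c = 70 − 24 = 46, R_n = 475.2 kN/bolt. φR_n = 0.75 × (2×345.6 + 6×475.2) = 2656.8 kN.
Governing: min(1320.6, 2656.8) = 1320.6 kN → bolt shear.

1320.6 kN (bolt shear governs)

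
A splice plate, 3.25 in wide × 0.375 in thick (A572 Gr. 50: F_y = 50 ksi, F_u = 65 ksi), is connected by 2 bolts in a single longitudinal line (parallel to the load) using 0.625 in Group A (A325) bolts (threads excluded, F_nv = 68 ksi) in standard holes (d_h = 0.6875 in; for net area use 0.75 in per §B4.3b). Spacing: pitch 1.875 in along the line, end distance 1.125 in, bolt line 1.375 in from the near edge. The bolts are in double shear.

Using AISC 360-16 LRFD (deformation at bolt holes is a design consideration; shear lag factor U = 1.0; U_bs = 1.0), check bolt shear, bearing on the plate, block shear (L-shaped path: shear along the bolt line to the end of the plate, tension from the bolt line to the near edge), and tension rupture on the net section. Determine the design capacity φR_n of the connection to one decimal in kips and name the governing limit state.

38.8 kips (block shear governs)

Bolt shear: A_b = π(0.625)²/4 = 0.3068 in². φR_n = 0.75 × 68 × 0.3068 × 2 × 2 = 62.6 kips.
Bearing (0.375 in plate, F_u = 65 ksi): end bolts L_c = 1.125 − 0.6875/2 = 0.78125, R_n = min(1.2×0.78125×0.375×65, 2.4×0.625×0.375×65) = 22.852 kips/bolt; interior L_c = 1.875 − 0.6875 = 1.1875, R_n = 34.734 kips/bolt. φR_n = 0.75 × (1×22.852 + 1×34.734) = 43.2 kips.
Block shear: shear path 1×[1.125+1×1.875] = 1×3 in, A_gv = 1.125, A_nv = 1×(3 − 1.5×0.75)×0.375 = 0.70313 in²; tension to near edge: (1.375 − 0.5×0.75)×0.375 = 0.375 in². R_n = min(0.6×65×0.70313, 0.6×50×1.125) + 1.0×65×0.375 = min(27.422, 33.75) + 24.375 = 51.797 kips. φR_n = 0.75 × 51.797 = 38.8 kips.
Tension rupture (net): A_n = (3.25 − 1×0.75)×0.375 = 0.9375 in² (U = 1.0, A_e = A_n). φR_n = 0.75 × 65 × 0.9375 = 45.7 kips.
Governing: min(62.6, 43.2, 38.8, 45.7) = 38.8 kips → block shear.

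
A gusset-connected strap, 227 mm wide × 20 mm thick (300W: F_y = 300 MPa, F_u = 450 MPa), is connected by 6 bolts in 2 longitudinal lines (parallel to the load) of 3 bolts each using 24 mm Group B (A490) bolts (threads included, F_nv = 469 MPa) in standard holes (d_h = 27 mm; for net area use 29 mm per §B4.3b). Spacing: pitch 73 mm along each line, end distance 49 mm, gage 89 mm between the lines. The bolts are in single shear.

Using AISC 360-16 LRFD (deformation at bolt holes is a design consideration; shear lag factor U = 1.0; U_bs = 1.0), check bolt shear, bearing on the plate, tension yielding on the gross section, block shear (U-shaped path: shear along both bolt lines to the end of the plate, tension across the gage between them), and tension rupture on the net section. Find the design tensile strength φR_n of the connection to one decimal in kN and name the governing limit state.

954.8 kN (bolt shear governs)

Bolt shear: A_b = π(24)²/4 = 452.39 mm². φR_n = 0.75 × 469 × 452.39 × 6 × 1 = 954.8 kN.
Bearing (20 mm plate, F_u = 450 MPa): end bolts L_c = 49 − 27/2 = 35.5, R_n = min(1.2×35.5×20×450, 2.4×24×20×450) = 383.4 kN/bolt; interior L_c = 73 − 27 = 46, R_n = 496.8 kN/bolt. φR_n = 0.75 × (2×383.4 + 4×496.8) = 2065.5 kN.
Tension yield (gross): A_g = 227×20 = 4540 mm². φR_n = 0.90 × 300 × 4540 = 1225.8 kN.
Block shear: shear path 2×[49+2×73] = 2×195 mm, A_gv = 7800, A_nv = 2×(195 − 2.5×29)×20 = 4900 mm²; tension across gage: (89 − 1×29)×20 = 1200 mm². R_n = min(0.6×450×4900, 0.6×300×7800) + 1.0×450×1200 = min(1323, 1404) + 540 = 1863 kN. φR_n = 0.75 × 1863 = 1397.3 kN.
Tension rupture (net): A_n = (227 − 2×29)×20 = 3380 mm² (U = 1.0, A_e = A_n). φR_n = 0.75 × 450 × 3380 = 1140.8 kN.
Governing: min(954.8, 2065.5, 1225.8, 1397.3, 1140.8) = 954.8 kN → bolt shear.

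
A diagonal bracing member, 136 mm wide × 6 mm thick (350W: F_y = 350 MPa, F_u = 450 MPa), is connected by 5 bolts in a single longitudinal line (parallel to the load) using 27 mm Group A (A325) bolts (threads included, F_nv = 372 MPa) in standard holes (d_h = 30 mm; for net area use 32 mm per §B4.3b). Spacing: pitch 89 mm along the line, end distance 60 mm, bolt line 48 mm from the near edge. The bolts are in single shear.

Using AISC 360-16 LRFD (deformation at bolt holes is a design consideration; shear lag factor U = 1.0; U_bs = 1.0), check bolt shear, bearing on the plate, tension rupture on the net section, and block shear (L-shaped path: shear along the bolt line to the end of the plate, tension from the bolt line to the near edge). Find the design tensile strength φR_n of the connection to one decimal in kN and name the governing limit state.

Bolt shear: A_b = π(27)²/4 = 572.56 mm². φR_n = 0.75 × 372 × 572.56 × 5 × 1 = 798.7 kN.
Bearing (6 mm plate, F_u = 450 MPa): end bolts L_c = 60 − 30/2 = 45, R_n = min(1.2×45×6×450, 2.4×27×6×450) = 145.8 kN/bolt; interior L_c = 89 − 30 = 59, R_n = 174.96 kN/bolt. φR_n = 0.75 × (1×145.8 + 4×174.96) = 634.2 kN.
Tension rupture (net): A_n = (136 − 1×32)×6 = 624 mm² (U = 1.0, A_e = A_n). φR_n = 0.75 × 450 × 624 = 210.6 kN.
Block shear: shear path 1×[60+4×89] = 1×416 mm, A_gv = 2496, A_nv = 1×(416 − 4.5×32)×6 = 1632 mm²; tension to near edge: (48 − 0.5×32)×6 = 192 mm². R_n = min(0.6×450×1632, 0.6×350×2496) + 1.0×450×192 = min(440.64, 524.16) + 86.4 = 527.04 kN. φR_n = 0.75 × 527.04 = 395.3 kN.
Governing: min(798.7, 634.2, 210.6, 395.3) = 210.6 kN → net-section rupture.

210.6 kN (net-section rupture governs)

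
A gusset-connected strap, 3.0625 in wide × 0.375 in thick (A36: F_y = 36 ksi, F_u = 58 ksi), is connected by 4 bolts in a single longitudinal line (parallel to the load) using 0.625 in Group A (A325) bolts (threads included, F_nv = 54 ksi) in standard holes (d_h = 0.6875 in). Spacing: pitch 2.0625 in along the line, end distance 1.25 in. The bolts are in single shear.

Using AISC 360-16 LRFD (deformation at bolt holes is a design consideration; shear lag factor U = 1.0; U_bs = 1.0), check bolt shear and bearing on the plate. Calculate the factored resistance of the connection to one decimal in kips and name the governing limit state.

49.7 kips (bolt shear governs)

Bolt shear: A_b = π(0.625)²/4 = 0.3068 in². φR_n = 0.75 × 54 × 0.3068 × 4 × 1 = 49.7 kips.
Bearing (0.375 in plate, F_u = 58 ksi): end bolts L_c = 1.25 − 0.6875/2 = 0.90625, R_n = min(1.2×0.90625×0.375×58, 2.4×0.625×0.375×58) = 23.653 kips/bolt; interior L_c = 2.0625 − 0.6875 = 1.375, R_n = 32.625 kips/bolt. φR_n = 0.75 × (1×23.653 + 3×32.625) = 91.1 kips.
Governing: min(49.7, 91.1) = 49.7 kips → bolt shear.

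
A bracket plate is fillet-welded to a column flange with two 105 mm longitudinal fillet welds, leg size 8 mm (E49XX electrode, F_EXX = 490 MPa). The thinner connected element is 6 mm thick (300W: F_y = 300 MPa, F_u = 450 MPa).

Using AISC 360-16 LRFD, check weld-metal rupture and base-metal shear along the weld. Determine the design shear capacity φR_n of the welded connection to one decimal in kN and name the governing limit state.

Weld metal: throat = 0.707×8 = 5.656 mm, L = 2×105 = 210 mm. φR_n = 0.75 × 0.6 × 490 × 5.656 × 210 = 261.9 kN.
Base metal shear (6 mm plate): yield φR_n = 1.0×0.6×300×6×210 = 226.8 kN; rupture φR_n = 0.75×0.6×450×6×210 = 255.2 kN; take 226.8 kN (yield).
Governing: min(261.9, 226.8) = 226.8 kN → base-metal shear.

226.8 kN (base-metal shear governs)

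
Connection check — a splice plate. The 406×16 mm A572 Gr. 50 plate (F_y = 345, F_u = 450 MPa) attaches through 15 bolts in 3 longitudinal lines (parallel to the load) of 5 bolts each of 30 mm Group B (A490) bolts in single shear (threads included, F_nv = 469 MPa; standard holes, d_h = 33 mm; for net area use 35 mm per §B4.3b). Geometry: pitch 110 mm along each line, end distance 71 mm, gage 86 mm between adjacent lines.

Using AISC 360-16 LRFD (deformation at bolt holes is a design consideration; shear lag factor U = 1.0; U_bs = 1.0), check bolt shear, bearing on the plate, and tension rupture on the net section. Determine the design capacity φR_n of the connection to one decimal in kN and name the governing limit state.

Bolt shear: A_b = π(30)²/4 = 706.86 mm². φR_n = 0.75 × 469 × 706.86 × 15 × 1 = 3729.6 kN.
Bearing (16 mm plate, F_u = 450 MPa): end bolts L_c = 71 − 33/2 = 54.5, R_n = min(1.2×54.5×16×450, 2.4×30×16×450) = 470.88 kN/bolt; interior L_c = 110 − 33 = 77, R_n = 518.4 kN/bolt. φR_n = 0.75 × (3×470.88 + 12×518.4) = 5725.1 kN.
Tension rupture (net): A_n = (406 − 3×35)×16 = 4816 mm² (U = 1.0, A_e = A_n). φR_n = 0.75 × 450 × 4816 = 1625.4 kN.
Governing: min(3729.6, 5725.1, 1625.4) = 1625.4 kN → net-section rupture.

1625.4 kN (net-section rupture governs)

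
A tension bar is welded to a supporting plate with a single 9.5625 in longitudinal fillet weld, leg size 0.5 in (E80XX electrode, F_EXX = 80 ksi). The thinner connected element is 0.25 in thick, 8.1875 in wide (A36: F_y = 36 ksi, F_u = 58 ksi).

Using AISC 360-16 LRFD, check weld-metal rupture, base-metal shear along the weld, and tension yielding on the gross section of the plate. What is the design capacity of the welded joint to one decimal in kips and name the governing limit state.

51.6 kips (base-metal shear governs)

Weld metal: throat = 0.707×0.5 = 0.3535 in, L = 9.5625 in. φR_n = 0.75 × 0.6 × 80 × 0.3535 × 9.5625 = 121.7 kips.
Base metal shear (0.25 in plate): yield φR_n = 1.0×0.6×36×0.25×9.5625 = 51.6 kips; rupture φR_n = 0.75×0.6×58×0.25×9.5625 = 62.4 kips; take 51.6 kips (yield).
Tension yield (gross): A_g = 8.1875×0.25 = 2.0469 in². φR_n = 0.90 × 36 × 2.0469 = 66.3 kips.
Governing: min(121.7, 51.6, 66.3) = 51.6 kips → base-metal shear.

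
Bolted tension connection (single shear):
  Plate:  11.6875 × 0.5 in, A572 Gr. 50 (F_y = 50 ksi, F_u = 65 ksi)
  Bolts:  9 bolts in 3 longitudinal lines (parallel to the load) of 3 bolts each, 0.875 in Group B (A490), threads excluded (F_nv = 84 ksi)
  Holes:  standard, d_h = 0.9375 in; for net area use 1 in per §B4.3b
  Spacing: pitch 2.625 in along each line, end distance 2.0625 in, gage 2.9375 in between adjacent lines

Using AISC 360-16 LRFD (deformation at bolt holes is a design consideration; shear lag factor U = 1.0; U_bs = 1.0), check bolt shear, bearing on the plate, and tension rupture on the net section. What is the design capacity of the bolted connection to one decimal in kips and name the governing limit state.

Bolt shear: A_b = π(0.875)²/4 = 0.60132 in². φR_n = 0.75 × 84 × 0.60132 × 9 × 1 = 340.9 kips.
Bearing (0.5 in plate, F_u = 65 ksi): end bolts L_c = 2.0625 − 0.9375/2 = 1.59375, R_n = min(1.2×1.59375×0.5×65, 2.4×0.875×0.5×65) = 62.156 kips/bolt; interior L_c = 2.625 − 0.9375 = 1.6875, R_n = 65.813 kips/bolt. φR_n = 0.75 × (3×62.156 + 6×65.813) = 436.0 kips.
Tension rupture (net): A_n = (11.6875 − 3×1)×0.5 = 4.3438 in² (U = 1.0, A_e = A_n). φR_n = 0.75 × 65 × 4.3438 = 211.8 kips.
Governing: min(340.9, 436.0, 211.8) = 211.8 kips → net-section rupture.

211.8 kips (net-section rupture governs)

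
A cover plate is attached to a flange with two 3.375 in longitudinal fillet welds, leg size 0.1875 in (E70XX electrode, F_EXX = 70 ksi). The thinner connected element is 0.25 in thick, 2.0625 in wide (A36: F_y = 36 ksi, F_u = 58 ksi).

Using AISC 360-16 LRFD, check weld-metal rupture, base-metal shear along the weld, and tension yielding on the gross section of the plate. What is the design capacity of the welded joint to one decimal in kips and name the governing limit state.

Weld metal: throat = 0.707×0.1875 = 0.13256 in, L = 2×3.375 = 6.75 in. φR_n = 0.75 × 0.6 × 70 × 0.13256 × 6.75 = 28.2 kips.
Base metal shear (0.25 in plate): yield φR_n = 1.0×0.6×36×0.25×6.75 = 36.5 kips; rupture φR_n = 0.75×0.6×58×0.25×6.75 = 44.0 kips; take 36.5 kips (yield).
Tension yield (gross): A_g = 2.0625×0.25 = 0.51563 in². φR_n = 0.90 × 36 × 0.51563 = 16.7 kips.
Governing: min(28.2, 36.5, 16.7) = 16.7 kips → gross-section yield.

16.7 kips (gross-section yield governs)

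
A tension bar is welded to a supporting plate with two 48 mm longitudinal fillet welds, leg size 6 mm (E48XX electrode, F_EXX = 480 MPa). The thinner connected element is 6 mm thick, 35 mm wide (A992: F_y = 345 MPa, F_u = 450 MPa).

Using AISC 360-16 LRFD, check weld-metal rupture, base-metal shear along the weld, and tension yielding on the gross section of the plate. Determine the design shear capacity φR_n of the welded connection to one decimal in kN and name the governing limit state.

Weld metal: throat = 0.707×6 = 4.242 mm, L = 2×48 = 96 mm. φR_n = 0.75 × 0.6 × 480 × 4.242 × 96 = 88.0 kN.
Base metal shear (6 mm plate): yield φR_n = 1.0×0.6×345×6×96 = 119.2 kN; rupture φR_n = 0.75×0.6×450×6×96 = 116.6 kN; take 116.6 kN (rupture).
Tension yield (gross): A_g = 35×6 = 210 mm². φR_n = 0.90 × 345 × 210 = 65.2 kN.
Governing: min(88.0, 116.6, 65.2) = 65.2 kN → gross-section yield.

65.2 kN (gross-section yield governs)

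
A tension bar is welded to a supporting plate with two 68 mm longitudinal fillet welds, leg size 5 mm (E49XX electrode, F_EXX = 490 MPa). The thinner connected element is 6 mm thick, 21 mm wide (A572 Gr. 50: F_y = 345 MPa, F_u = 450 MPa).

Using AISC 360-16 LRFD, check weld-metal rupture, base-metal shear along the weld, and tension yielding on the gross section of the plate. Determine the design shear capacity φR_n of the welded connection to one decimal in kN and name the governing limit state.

39.1 kN (gross-section yield governs)

Weld metal: throat = 0.707×5 = 3.535 mm, L = 2×68 = 136 mm. φR_n = 0.75 × 0.6 × 490 × 3.535 × 136 = 106.0 kN.
Base metal shear (6 mm plate): yield φR_n = 1.0×0.6×345×6×136 = 168.9 kN; rupture φR_n = 0.75×0.6×450×6×136 = 165.2 kN; take 165.2 kN (rupture).
Tension yield (gross): A_g = 21×6 = 126 mm². φR_n = 0.90 × 345 × 126 = 39.1 kN.
Governing: min(106.0, 165.2, 39.1) = 39.1 kN → gross-section yield.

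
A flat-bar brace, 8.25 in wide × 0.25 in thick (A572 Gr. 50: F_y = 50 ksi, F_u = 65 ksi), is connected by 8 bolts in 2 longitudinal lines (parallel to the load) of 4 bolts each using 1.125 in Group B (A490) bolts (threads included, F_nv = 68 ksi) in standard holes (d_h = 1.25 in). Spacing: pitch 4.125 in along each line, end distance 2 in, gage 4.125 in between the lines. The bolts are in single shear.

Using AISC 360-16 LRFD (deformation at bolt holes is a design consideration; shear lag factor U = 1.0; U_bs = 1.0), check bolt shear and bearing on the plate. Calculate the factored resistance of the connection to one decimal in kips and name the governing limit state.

237.7 kips (bearing governs)

Bolt shear: A_b = π(1.125)²/4 = 0.99402 in². φR_n = 0.75 × 68 × 0.99402 × 8 × 1 = 405.6 kips.
Bearing (0.25 in plate, F_u = 65 ksi): end bolts L_c = 2 − 1.25/2 = 1.375, R_n = min(1.2×1.375×0.25×65, 2.4×1.125×0.25×65) = 26.813 kips/bolt; interior L_c = 4.125 − 1.25 = 2.875, R_n = 43.875 kips/bolt. φR_n = 0.75 × (2×26.813 + 6×43.875) = 237.7 kips.
Governing: min(405.6, 237.7) = 237.7 kips → bearing.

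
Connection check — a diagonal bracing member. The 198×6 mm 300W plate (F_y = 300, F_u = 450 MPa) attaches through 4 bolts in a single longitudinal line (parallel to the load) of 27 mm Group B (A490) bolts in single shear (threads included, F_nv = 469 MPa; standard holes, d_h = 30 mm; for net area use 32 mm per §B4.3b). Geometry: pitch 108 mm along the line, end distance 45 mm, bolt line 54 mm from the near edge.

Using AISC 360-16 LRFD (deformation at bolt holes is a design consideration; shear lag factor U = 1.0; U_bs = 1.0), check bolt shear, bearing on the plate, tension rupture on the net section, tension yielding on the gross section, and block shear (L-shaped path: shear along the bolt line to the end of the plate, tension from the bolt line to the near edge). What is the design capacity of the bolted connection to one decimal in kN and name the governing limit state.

Bolt shear: A_b = π(27)²/4 = 572.56 mm². φR_n = 0.75 × 469 × 572.56 × 4 × 1 = 805.6 kN.
Bearing (6 mm plate, F_u = 450 MPa): end bolts L_c = 45 − 30/2 = 30, R_n = min(1.2×30×6×450, 2.4×27×6×450) = 97.2 kN/bolt; interior L_c = 108 − 30 = 78, R_n = 174.96 kN/bolt. φR_n = 0.75 × (1×97.2 + 3×174.96) = 466.6 kN.
Tension rupture (net): A_n = (198 − 1×32)×6 = 996 mm² (U = 1.0, A_e = A_n). φR_n = 0.75 × 450 × 996 = 336.2 kN.
Tension yield (gross): A_g = 198×6 = 1188 mm². φR_n = 0.90 × 300 × 1188 = 320.8 kN.
Block shear: shear path 1×[45+3×108] = 1×369 mm, A_gv = 2214, A_nv = 1×(369 − 3.5×32)×6 = 1542 mm²; tension to near edge: (54 − 0.5×32)×6 = 228 mm². R_n = min(0.6×450×1542, 0.6×300×2214) + 1.0×450×228 = min(416.34, 398.52) + 102.6 = 501.12 kN. φR_n = 0.75 × 501.12 = 375.8 kN.
Governing: min(805.6, 466.6, 336.2, 320.8, 375.8) = 320.8 kN → gross-section yield.

320.8 kN (gross-section yield governs)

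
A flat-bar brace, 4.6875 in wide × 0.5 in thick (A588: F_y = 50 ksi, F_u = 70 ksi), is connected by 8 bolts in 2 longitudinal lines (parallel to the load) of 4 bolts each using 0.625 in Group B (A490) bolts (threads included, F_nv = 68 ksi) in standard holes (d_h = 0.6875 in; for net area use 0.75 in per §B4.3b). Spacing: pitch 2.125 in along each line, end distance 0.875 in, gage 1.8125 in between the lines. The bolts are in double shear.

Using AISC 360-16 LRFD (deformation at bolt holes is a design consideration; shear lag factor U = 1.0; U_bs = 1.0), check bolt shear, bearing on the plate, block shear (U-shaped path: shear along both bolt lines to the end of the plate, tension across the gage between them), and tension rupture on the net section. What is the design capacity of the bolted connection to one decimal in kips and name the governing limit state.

Bolt shear: A_b = π(0.625)²/4 = 0.3068 in². φR_n = 0.75 × 68 × 0.3068 × 8 × 2 = 250.3 kips.
Bearing (0.5 in plate, F_u = 70 ksi): end bolts L_c = 0.875 − 0.6875/2 = 0.53125, R_n = min(1.2×0.53125×0.5×70, 2.4×0.625×0.5×70) = 22.313 kips/bolt; interior L_c = 2.125 − 0.6875 = 1.4375, R_n = 52.5 kips/bolt. φR_n = 0.75 × (2×22.313 + 6×52.5) = 269.7 kips.
Block shear: shear path 2×[0.875+3×2.125] = 2×7.25 in, A_gv = 7.25, A_nv = 2×(7.25 − 3.5×0.75)×0.5 = 4.625 in²; tension across gage: (1.8125 − 1×0.75)×0.5 = 0.53125 in². R_n = min(0.6×70×4.625, 0.6×50×7.25) + 1.0×70×0.53125 = min(194.25, 217.5) + 37.188 = 231.44 kips. φR_n = 0.75 × 231.44 = 173.6 kips.
Tension rupture (net): A_n = (4.6875 − 2×0.75)×0.5 = 1.5938 in² (U = 1.0, A_e = A_n). φR_n = 0.75 × 70 × 1.5938 = 83.7 kips.
Governing: min(250.3, 269.7, 173.6, 83.7) = 83.7 kips → net-section rupture.

83.7 kips (net-section rupture governs)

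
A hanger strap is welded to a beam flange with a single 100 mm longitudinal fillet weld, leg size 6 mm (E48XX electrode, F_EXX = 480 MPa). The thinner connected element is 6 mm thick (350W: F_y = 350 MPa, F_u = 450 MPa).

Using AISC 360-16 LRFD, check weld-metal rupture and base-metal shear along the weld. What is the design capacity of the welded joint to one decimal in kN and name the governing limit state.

91.6 kN (weld metal governs)

Weld metal: throat = 0.707×6 = 4.242 mm, L = 100 mm. φR_n = 0.75 × 0.6 × 480 × 4.242 × 100 = 91.6 kN.
Base metal shear (6 mm plate): yield φR_n = 1.0×0.6×350×6×100 = 126.0 kN; rupture φR_n = 0.75×0.6×450×6×100 = 121.5 kN; take 121.5 kN (rupture).
Governing: min(91.6, 121.5) = 91.6 kN → weld metal.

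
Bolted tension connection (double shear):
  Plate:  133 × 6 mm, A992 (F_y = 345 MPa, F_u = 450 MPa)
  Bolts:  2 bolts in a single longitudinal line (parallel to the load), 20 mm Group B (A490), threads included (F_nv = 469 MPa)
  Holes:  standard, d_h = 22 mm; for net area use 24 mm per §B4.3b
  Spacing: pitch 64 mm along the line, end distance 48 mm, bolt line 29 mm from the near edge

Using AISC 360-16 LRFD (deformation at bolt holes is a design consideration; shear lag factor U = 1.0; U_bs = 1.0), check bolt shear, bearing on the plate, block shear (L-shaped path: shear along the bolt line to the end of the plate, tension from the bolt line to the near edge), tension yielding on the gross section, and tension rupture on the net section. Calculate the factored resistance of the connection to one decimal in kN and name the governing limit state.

Bolt shear: A_b = π(20)²/4 = 314.16 mm². φR_n = 0.75 × 469 × 314.16 × 2 × 2 = 442.0 kN.
Bearing (6 mm plate, F_u = 450 MPa): end bolts L_c = 48 − 22/2 = 37, R_n = min(1.2×37×6×450, 2.4×20×6×450) = 119.88 kN/bolt; interior L_c = 64 − 22 = 42, R_n = 129.6 kN/bolt. φR_n = 0.75 × (1×119.88 + 1×129.6) = 187.1 kN.
Block shear: shear path 1×[48+1×64] = 1×112 mm, A_gv = 672, A_nv = 1×(112 − 1.5×24)×6 = 456 mm²; tension to near edge: (29 − 0.5×24)×6 = 102 mm². R_n = min(0.6×450×456, 0.6×345×672) + 1.0×450×102 = min(123.12, 139.1) + 45.9 = 169.02 kN. φR_n = 0.75 × 169.02 = 126.8 kN.
Tension yield (gross): A_g = 133×6 = 798 mm². φR_n = 0.90 × 345 × 798 = 247.8 kN.
Tension rupture (net): A_n = (133 − 1×24)×6 = 654 mm² (U = 1.0, A_e = A_n). φR_n = 0.75 × 450 × 654 = 220.7 kN.
Governing: min(442.0, 187.1, 126.8, 247.8, 220.7) = 126.8 kN → block shear.

126.8 kN (block shear governs)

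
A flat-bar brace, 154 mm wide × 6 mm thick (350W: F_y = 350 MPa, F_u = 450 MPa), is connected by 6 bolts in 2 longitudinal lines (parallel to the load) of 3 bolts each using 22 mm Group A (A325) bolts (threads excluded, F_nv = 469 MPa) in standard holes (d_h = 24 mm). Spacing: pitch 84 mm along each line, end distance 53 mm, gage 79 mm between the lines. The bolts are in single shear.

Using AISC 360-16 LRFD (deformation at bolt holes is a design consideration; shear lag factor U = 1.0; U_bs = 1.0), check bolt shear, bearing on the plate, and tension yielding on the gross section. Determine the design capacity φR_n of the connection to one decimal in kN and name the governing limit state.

Bolt shear: A_b = π(22)²/4 = 380.13 mm². φR_n = 0.75 × 469 × 380.13 × 6 × 1 = 802.3 kN.
Bearing (6 mm plate, F_u = 450 MPa): end bolts L_c = 53 − 24/2 = 41, R_n = min(1.2×41×6×450, 2.4×22×6×450) = 132.84 kN/bolt; interior L_c = 84 − 24 = 60, R_n = 142.56 kN/bolt. φR_n = 0.75 × (2×132.84 + 4×142.56) = 626.9 kN.
Tension yield (gross): A_g = 154×6 = 924 mm². φR_n = 0.90 × 350 × 924 = 291.1 kN.
Governing: min(802.3, 626.9, 291.1) = 291.1 kN → gross-section yield.

291.1 kN (gross-section yield governs)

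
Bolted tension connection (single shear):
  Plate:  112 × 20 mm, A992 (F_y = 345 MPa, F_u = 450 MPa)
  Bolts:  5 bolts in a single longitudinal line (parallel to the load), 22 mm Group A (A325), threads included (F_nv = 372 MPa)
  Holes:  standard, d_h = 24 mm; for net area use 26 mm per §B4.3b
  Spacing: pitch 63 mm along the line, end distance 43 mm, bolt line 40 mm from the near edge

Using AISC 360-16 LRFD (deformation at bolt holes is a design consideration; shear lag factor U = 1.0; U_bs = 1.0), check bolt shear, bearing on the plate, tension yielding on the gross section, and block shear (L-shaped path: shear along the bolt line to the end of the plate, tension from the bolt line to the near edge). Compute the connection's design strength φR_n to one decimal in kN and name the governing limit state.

Bolt shear: A_b = π(22)²/4 = 380.13 mm². φR_n = 0.75 × 372 × 380.13 × 5 × 1 = 530.3 kN.
Bearing (20 mm plate, F_u = 450 MPa): end bolts L_c = 43 − 24/2 = 31, R_n = min(1.2×31×20×450, 2.4×22×20×450) = 334.8 kN/bolt; interior L_c = 63 − 24 = 39, R_n = 421.2 kN/bolt. φR_n = 0.75 × (1×334.8 + 4×421.2) = 1514.7 kN.
Tension yield (gross): A_g = 112×20 = 2240 mm². φR_n = 0.90 × 345 × 2240 = 695.5 kN.
Block shear: shear path 1×[43+4×63] = 1×295 mm, A_gv = 5900, A_nv = 1×(295 − 4.5×26)×20 = 3560 mm²; tension to near edge: (40 − 0.5×26)×20 = 540 mm². R_n = min(0.6×450×3560, 0.6×345×5900) + 1.0×450×540 = min(961.2, 1221.3) + 243 = 1204.2 kN. φR_n = 0.75 × 1204.2 = 903.2 kN.
Governing: min(530.3, 1514.7, 695.5, 903.2) = 530.3 kN → bolt shear.

530.3 kN (bolt shear governs)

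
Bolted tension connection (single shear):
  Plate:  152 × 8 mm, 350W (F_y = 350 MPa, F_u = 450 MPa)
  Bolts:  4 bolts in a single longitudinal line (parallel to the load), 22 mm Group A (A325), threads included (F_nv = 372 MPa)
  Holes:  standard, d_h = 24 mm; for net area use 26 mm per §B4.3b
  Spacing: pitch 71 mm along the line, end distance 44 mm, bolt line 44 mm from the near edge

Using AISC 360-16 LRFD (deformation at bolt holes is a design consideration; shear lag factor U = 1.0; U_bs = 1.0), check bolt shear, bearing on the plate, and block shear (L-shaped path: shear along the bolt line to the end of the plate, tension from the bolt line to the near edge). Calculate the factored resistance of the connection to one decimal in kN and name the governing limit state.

Bolt shear: A_b = π(22)²/4 = 380.13 mm². φR_n = 0.75 × 372 × 380.13 × 4 × 1 = 424.2 kN.
Bearing (8 mm plate, F_u = 450 MPa): end bolts L_c = 44 − 24/2 = 32, R_n = min(1.2×32×8×450, 2.4×22×8×450) = 138.24 kN/bolt; interior L_c = 71 − 24 = 47, R_n = 190.08 kN/bolt. φR_n = 0.75 × (1×138.24 + 3×190.08) = 531.4 kN.
Block shear: shear path 1×[44+3×71] = 1×257 mm, A_gv = 2056, A_nv = 1×(257 − 3.5×26)×8 = 1328 mm²; tension to near edge: (44 − 0.5×26)×8 = 248 mm². R_n = min(0.6×450×1328, 0.6×350×2056) + 1.0×450×248 = min(358.56, 431.76) + 111.6 = 470.16 kN. φR_n = 0.75 × 470.16 = 352.6 kN.
Governing: min(424.2, 531.4, 352.6) = 352.6 kN → block shear.

352.6 kN (block shear governs)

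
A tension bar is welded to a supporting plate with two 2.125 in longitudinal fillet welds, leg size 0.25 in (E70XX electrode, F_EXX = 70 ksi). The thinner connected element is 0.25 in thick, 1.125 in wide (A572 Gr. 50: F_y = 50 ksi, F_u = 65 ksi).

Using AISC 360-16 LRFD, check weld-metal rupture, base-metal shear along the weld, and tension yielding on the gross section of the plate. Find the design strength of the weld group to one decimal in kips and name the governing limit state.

Weld metal: throat = 0.707×0.25 = 0.17675 in, L = 2×2.125 = 4.25 in. φR_n = 0.75 × 0.6 × 70 × 0.17675 × 4.25 = 23.7 kips.
Base metal shear (0.25 in plate): yield φR_n = 1.0×0.6×50×0.25×4.25 = 31.9 kips; rupture φR_n = 0.75×0.6×65×0.25×4.25 = 31.1 kips; take 31.1 kips (rupture).
Tension yield (gross): A_g = 1.125×0.25 = 0.28125 in². φR_n = 0.90 × 50 × 0.28125 = 12.7 kips.
Governing: min(23.7, 31.1, 12.7) = 12.7 kips → gross-section yield.

12.7 kips (gross-section yield governs)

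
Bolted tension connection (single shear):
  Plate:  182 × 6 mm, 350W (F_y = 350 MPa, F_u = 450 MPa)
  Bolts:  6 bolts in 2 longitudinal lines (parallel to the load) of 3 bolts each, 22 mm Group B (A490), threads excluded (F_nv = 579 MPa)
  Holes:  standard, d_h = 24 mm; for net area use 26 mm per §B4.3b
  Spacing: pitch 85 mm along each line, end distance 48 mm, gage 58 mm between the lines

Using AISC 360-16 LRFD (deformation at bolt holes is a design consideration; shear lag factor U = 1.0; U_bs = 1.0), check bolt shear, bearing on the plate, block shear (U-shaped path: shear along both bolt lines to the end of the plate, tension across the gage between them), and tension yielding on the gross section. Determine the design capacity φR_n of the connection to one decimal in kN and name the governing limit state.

Bolt shear: A_b = π(22)²/4 = 380.13 mm². φR_n = 0.75 × 579 × 380.13 × 6 × 1 = 990.4 kN.
Bearing (6 mm plate, F_u = 450 MPa): end bolts L_c = 48 − 24/2 = 36, R_n = min(1.2×36×6×450, 2.4×22×6×450) = 116.64 kN/bolt; interior L_c = 85 − 24 = 61, R_n = 142.56 kN/bolt. φR_n = 0.75 × (2×116.64 + 4×142.56) = 602.6 kN.
Block shear: shear path 2×[48+2×85] = 2×218 mm, A_gv = 2616, A_nv = 2×(218 − 2.5×26)×6 = 1836 mm²; tension across gage: (58 − 1×26)×6 = 192 mm². R_n = min(0.6×450×1836, 0.6×350×2616) + 1.0×450×192 = min(495.72, 549.36) + 86.4 = 582.12 kN. φR_n = 0.75 × 582.12 = 436.6 kN.
Tension yield (gross): A_g = 182×6 = 1092 mm². φR_n = 0.90 × 350 × 1092 = 344.0 kN.
Governing: min(990.4, 602.6, 436.6, 344.0) = 344.0 kN → gross-section yield.

344.0 kN (gross-section yield governs)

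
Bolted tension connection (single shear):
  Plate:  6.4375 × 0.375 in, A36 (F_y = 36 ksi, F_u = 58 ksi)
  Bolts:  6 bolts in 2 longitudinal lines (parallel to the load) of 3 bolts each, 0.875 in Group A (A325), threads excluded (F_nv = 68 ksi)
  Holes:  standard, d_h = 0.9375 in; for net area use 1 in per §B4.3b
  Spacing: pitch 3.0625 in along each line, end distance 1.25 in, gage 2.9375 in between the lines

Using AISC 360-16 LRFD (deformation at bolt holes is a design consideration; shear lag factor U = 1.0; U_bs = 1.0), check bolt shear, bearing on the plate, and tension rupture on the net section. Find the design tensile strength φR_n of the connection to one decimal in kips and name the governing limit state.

72.4 kips (net-section rupture governs)

Bolt shear: A_b = π(0.875)²/4 = 0.60132 in². φR_n = 0.75 × 68 × 0.60132 × 6 × 1 = 184.0 kips.
Bearing (0.375 in plate, F_u = 58 ksi): end bolts L_c = 1.25 − 0.9375/2 = 0.78125, R_n = min(1.2×0.78125×0.375×58, 2.4×0.875×0.375×58) = 20.391 kips/bolt; interior L_c = 3.0625 − 0.9375 = 2.125, R_n = 45.675 kips/bolt. φR_n = 0.75 × (2×20.391 + 4×45.675) = 167.6 kips.
Tension rupture (net): A_n = (6.4375 − 2×1)×0.375 = 1.6641 in² (U = 1.0, A_e = A_n). φR_n = 0.75 × 58 × 1.6641 = 72.4 kips.
Governing: min(184.0, 167.6, 72.4) = 72.4 kips → net-section rupture.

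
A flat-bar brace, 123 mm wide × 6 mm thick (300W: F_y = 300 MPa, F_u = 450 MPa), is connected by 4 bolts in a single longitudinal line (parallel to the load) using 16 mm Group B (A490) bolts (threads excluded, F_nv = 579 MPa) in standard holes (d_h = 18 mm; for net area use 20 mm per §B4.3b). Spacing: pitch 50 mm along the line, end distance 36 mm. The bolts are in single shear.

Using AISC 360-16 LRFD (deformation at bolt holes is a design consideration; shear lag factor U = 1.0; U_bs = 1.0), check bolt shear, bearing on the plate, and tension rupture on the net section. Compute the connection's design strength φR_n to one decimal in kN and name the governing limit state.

Bolt shear: A_b = π(16)²/4 = 201.06 mm². φR_n = 0.75 × 579 × 201.06 × 4 × 1 = 349.2 kN.
Bearing (6 mm plate, F_u = 450 MPa): end bolts L_c = 36 − 18/2 = 27, R_n = min(1.2×27×6×450, 2.4×16×6×450) = 87.48 kN/bolt; interior L_c = 50 − 18 = 32, R_n = 103.68 kN/bolt. φR_n = 0.75 × (1×87.48 + 3×103.68) = 298.9 kN.
Tension rupture (net): A_n = (123 − 1×20)×6 = 618 mm² (U = 1.0, A_e = A_n). φR_n = 0.75 × 450 × 618 = 208.6 kN.
Governing: min(349.2, 298.9, 208.6) = 208.6 kN → net-section rupture.

208.6 kN (net-section rupture governs)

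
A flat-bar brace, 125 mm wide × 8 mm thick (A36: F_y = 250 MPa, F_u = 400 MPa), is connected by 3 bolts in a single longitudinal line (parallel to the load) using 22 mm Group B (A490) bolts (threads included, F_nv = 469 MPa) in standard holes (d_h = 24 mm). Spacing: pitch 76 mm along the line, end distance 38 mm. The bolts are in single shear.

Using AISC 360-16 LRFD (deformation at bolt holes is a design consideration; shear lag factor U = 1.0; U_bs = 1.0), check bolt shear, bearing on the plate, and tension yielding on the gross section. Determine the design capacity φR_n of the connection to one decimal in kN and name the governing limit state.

225.0 kN (gross-section yield governs)

Bolt shear: A_b = π(22)²/4 = 380.13 mm². φR_n = 0.75 × 469 × 380.13 × 3 × 1 = 401.1 kN.
Bearing (8 mm plate, F_u = 400 MPa): end bolts L_c = 38 − 24/2 = 26, R_n = min(1.2×26×8×400, 2.4×22×8×400) = 99.84 kN/bolt; interior L_c = 76 − 24 = 52, R_n = 168.96 kN/bolt. φR_n = 0.75 × (1×99.84 + 2×168.96) = 328.3 kN.
Tension yield (gross): A_g = 125×8 = 1000 mm². φR_n = 0.90 × 250 × 1000 = 225.0 kN.
Governing: min(401.1, 328.3, 225.0) = 225.0 kN → gross-section yield.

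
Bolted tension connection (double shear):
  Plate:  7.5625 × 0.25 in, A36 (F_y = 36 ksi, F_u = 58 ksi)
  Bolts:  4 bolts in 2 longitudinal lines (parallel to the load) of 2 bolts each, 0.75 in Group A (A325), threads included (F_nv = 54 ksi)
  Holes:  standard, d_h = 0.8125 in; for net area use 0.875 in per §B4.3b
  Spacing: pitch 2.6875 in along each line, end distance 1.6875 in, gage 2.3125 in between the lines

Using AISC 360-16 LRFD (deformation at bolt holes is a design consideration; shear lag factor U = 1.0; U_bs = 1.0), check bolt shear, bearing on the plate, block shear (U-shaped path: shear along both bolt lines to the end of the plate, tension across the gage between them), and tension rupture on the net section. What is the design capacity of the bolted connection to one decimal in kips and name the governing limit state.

51.1 kips (block shear governs)

Bolt shear: A_b = π(0.75)²/4 = 0.44179 in². φR_n = 0.75 × 54 × 0.44179 × 4 × 2 = 143.1 kips.
Bearing (0.25 in plate, F_u = 58 ksi): end bolts L_c = 1.6875 − 0.8125/2 = 1.28125, R_n = min(1.2×1.28125×0.25×58, 2.4×0.75×0.25×58) = 22.294 kips/bolt; interior L_c = 2.6875 − 0.8125 = 1.875, R_n = 26.1 kips/bolt. φR_n = 0.75 × (2×22.294 + 2×26.1) = 72.6 kips.
Block shear: shear path 2×[1.6875+1×2.6875] = 2×4.375 in, A_gv = 2.1875, A_nv = 2×(4.375 − 1.5×0.875)×0.25 = 1.5313 in²; tension across gage: (2.3125 − 1×0.875)×0.25 = 0.35938 in². R_n = min(0.6×58×1.5313, 0.6×36×2.1875) + 1.0×58×0.35938 = min(53.289, 47.25) + 20.844 = 68.094 kips. φR_n = 0.75 × 68.094 = 51.1 kips.
Tension rupture (net): A_n = (7.5625 − 2×0.875)×0.25 = 1.4531 in² (U = 1.0, A_e = A_n). φR_n = 0.75 × 58 × 1.4531 = 63.2 kips.
Governing: min(143.1, 72.6, 51.1, 63.2) = 51.1 kips → block shear.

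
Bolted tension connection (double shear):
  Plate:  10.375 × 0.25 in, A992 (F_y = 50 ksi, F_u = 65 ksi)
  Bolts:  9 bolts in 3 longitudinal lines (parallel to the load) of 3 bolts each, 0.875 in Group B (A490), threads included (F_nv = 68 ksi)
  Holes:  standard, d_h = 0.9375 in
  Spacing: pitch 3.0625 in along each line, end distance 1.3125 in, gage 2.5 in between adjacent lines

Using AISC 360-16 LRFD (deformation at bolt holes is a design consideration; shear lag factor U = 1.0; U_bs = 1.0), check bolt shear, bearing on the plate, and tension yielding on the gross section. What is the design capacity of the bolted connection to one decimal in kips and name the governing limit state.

Bolt shear: A_b = π(0.875)²/4 = 0.60132 in². φR_n = 0.75 × 68 × 0.60132 × 9 × 2 = 552.0 kips.
Bearing (0.25 in plate, F_u = 65 ksi): end bolts L_c = 1.3125 − 0.9375/2 = 0.84375, R_n = min(1.2×0.84375×0.25×65, 2.4×0.875×0.25×65) = 16.453 kips/bolt; interior L_c = 3.0625 − 0.9375 = 2.125, R_n = 34.125 kips/bolt. φR_n = 0.75 × (3×16.453 + 6×34.125) = 190.6 kips.
Tension yield (gross): A_g = 10.375×0.25 = 2.5938 in². φR_n = 0.90 × 50 × 2.5938 = 116.7 kips.
Governing: min(552.0, 190.6, 116.7) = 116.7 kips → gross-section yield.

116.7 kips (gross-section yield governs)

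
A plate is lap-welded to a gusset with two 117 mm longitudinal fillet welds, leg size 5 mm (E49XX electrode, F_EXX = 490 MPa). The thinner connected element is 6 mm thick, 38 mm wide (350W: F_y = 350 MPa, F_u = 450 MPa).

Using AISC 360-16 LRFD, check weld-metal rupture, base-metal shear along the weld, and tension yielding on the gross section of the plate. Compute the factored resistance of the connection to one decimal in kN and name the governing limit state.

Weld metal: throat = 0.707×5 = 3.535 mm, L = 2×117 = 234 mm. φR_n = 0.75 × 0.6 × 490 × 3.535 × 234 = 182.4 kN.
Base metal shear (6 mm plate): yield φR_n = 1.0×0.6×350×6×234 = 294.8 kN; rupture φR_n = 0.75×0.6×450×6×234 = 284.3 kN; take 284.3 kN (rupture).
Tension yield (gross): A_g = 38×6 = 228 mm². φR_n = 0.90 × 350 × 228 = 71.8 kN.
Governing: min(182.4, 284.3, 71.8) = 71.8 kN → gross-section yield.

71.8 kN (gross-section yield governs)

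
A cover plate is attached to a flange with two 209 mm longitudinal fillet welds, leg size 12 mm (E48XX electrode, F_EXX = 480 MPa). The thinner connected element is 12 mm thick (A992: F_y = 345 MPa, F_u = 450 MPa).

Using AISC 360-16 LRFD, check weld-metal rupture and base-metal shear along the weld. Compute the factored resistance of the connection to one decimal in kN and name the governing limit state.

766.0 kN (weld metal governs)

Weld metal: throat = 0.707×12 = 8.484 mm, L = 2×209 = 418 mm. φR_n = 0.75 × 0.6 × 480 × 8.484 × 418 = 766.0 kN.
Base metal shear (12 mm plate): yield φR_n = 1.0×0.6×345×12×418 = 1038.3 kN; rupture φR_n = 0.75×0.6×450×12×418 = 1015.7 kN; take 1015.7 kN (rupture).
Governing: min(766.0, 1015.7) = 766.0 kN → weld metal.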